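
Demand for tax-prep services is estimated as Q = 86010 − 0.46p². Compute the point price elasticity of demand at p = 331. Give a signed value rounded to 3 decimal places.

-2.830

dQ/dp = −2·0.46·p = -304.52. At p = 331, Q = 35611.94.
Ed = (dQ/dp)·(p/Q) = (-304.52) × (331/35611.94) = -2.83040…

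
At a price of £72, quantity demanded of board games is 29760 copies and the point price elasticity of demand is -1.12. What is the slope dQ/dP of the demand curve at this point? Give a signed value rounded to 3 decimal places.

-462.933

Ed = (dQ/dP)·(P/Q) ⇒ dQ/dP = Ed·Q/P = (-1.12)·29760/72 = -462.93333…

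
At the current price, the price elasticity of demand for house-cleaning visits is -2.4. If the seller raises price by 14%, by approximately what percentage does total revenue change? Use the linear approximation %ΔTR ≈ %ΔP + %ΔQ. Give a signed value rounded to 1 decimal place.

-19.6%

%ΔQ ≈ Ed × %ΔP = (-2.4) × (+14%) = -33.6000%
%ΔTR ≈ %ΔP + %ΔQ = (+14%) + (-33.6000%) = -19.6000%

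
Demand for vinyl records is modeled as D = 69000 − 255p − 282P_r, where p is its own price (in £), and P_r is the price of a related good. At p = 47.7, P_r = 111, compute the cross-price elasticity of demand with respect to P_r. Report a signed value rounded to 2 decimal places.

-1.23

At the given values, D = 69000 − 255(47.7) − 282(111) = 25534.5.
∂D/∂P_r = -282.
E = (-282) × (111/25534.5) = -1.2258…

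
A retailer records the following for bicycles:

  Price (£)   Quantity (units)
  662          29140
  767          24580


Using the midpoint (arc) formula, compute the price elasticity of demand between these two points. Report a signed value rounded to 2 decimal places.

%ΔQ = (24580 − 29140) / [(29140 + 24580)/2] = -4560/26860 = -0.169769…
%ΔP = (767 − 662) / [(662 + 767)/2] = 105/714.5 = 0.146955…
Arc Ed = %ΔQ / %ΔP = (-4560/26860) / (105/714.5) = -1.1552…

-1.16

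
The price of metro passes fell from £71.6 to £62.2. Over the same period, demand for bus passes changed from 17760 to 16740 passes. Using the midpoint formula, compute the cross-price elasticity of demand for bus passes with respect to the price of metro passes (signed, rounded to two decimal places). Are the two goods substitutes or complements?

%ΔQ_{bus passes} = (16740 − 17760)/avg = -1020/17250 = -0.059130…
%ΔP_{metro passes} = (62.2 − 71.6)/avg = -9.4/66.9 = -0.140508…
E_cross = (-1020/17250) / (-9.4/66.9) = 0.4208…
E_cross > 0 ⇒ the goods are substitutes.

0.42; substitutes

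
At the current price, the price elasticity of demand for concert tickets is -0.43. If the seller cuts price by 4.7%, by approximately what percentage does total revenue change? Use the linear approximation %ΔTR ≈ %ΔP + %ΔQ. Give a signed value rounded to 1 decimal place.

%ΔQ ≈ Ed × %ΔP = (-0.43) × (-4.7%) = +2.0210%
%ΔTR ≈ %ΔP + %ΔQ = (-4.7%) + (+2.0210%) = -2.6790%

-2.7%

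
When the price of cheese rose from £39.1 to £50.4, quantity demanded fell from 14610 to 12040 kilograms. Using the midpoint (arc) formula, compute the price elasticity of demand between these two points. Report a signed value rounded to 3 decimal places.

%ΔQ = (12040 − 14610) / [(14610 + 12040)/2] = -2570/13325 = -0.192870…
%ΔP = (50.4 − 39.1) / [(39.1 + 50.4)/2] = 11.3/44.75 = 0.252513…
Arc Ed = %ΔQ / %ΔP = (-2570/13325) / (11.3/44.75) = -0.76380…

-0.764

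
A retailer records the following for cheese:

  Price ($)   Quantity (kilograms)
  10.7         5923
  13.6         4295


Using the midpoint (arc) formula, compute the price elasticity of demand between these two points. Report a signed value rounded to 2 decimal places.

-1.34

%ΔQ = (4295 − 5923) / [(5923 + 4295)/2] = -1628/5109 = -0.318653…
%ΔP = (13.6 − 10.7) / [(10.7 + 13.6)/2] = 2.9/12.15 = 0.238683…
Arc Ed = %ΔQ / %ΔP = (-1628/5109) / (2.9/12.15) = -1.3350…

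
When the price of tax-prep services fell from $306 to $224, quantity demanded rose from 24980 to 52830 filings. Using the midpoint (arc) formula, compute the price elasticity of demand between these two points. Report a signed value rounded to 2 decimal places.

-2.31

%ΔQ = (52830 − 24980) / [(24980 + 52830)/2] = 27850/38905 = 0.715846…
%ΔP = (224 − 306) / [(306 + 224)/2] = -82/265 = -0.309433…
Arc Ed = %ΔQ / %ΔP = (27850/38905) / (-82/265) = -2.3134…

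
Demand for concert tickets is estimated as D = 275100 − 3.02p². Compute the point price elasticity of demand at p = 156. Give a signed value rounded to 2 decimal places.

dD/dp = −2·3.02·p = -942.24. At p = 156, D = 201605.28.
Ed = (dD/dp)·(p/D) = (-942.24) × (156/201605.28) = -0.7290…

-0.73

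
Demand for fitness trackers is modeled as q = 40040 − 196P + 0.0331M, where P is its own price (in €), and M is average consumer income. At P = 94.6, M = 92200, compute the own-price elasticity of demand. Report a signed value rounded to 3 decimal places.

-0.755

At the given values, q = 40040 − 196(94.6) + 0.0331(92200) = 24550.22.
∂q/∂P = −196.
E = (-196) × (94.6/24550.22) = -0.75525…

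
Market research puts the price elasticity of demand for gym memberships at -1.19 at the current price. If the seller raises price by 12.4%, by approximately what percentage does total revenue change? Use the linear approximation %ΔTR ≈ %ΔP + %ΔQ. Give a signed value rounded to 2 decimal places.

%ΔQ ≈ Ed × %ΔP = (-1.19) × (+12.4%) = -14.7560%
%ΔTR ≈ %ΔP + %ΔQ = (+12.4%) + (-14.7560%) = -2.3560%

-2.36%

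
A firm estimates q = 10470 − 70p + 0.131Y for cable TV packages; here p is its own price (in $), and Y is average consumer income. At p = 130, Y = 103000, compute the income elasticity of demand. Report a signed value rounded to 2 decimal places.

0.91

At the given values, q = 10470 − 70(130) + 0.131(103000) = 14863.
∂q/∂Y = 0.131.
E = (0.131) × (103000/14863) = 0.9078…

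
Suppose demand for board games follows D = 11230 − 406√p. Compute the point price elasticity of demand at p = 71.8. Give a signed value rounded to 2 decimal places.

-0.22

dD/dp = −406/(2√p) = -23.9571. At p = 71.8, D = 7789.76.
Ed = (dD/dp)·(p/D) = (-23.9571) × (71.8/7789.76) = -0.2208…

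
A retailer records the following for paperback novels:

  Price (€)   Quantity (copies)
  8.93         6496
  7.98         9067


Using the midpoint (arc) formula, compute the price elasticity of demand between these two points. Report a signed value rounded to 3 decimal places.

-2.941

%ΔQ = (9067 − 6496) / [(6496 + 9067)/2] = 2571/7781.5 = 0.330399…
%ΔP = (7.98 − 8.93) / [(8.93 + 7.98)/2] = -0.95/8.455 = -0.112359…
Arc Ed = %ΔQ / %ΔP = (2571/7781.5) / (-0.95/8.455) = -2.94055…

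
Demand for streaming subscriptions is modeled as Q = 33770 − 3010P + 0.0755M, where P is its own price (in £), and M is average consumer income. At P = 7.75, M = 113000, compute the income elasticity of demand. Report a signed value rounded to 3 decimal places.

0.450

At the given values, Q = 33770 − 3010(7.75) + 0.0755(113000) = 18974.
∂Q/∂M = 0.0755.
E = (0.0755) × (113000/18974) = 0.44964…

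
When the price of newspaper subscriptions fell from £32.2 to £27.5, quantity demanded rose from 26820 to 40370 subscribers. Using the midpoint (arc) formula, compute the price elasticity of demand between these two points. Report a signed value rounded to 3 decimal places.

%ΔQ = (40370 − 26820) / [(26820 + 40370)/2] = 13550/33595 = 0.403333…
%ΔP = (27.5 − 32.2) / [(32.2 + 27.5)/2] = -4.7/29.85 = -0.157453…
Arc Ed = %ΔQ / %ΔP = (13550/33595) / (-4.7/29.85) = -2.56159…

-2.562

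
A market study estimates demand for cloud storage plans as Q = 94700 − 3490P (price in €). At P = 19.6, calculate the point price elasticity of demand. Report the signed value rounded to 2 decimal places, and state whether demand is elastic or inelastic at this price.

dQ/dP = −3490. At P = 19.6, Q = 94700 − 3490(19.6) = 26296.
Ed = (dQ/dP)·(P/Q) = −3490 × (19.6/26296) = -2.6013…
|Ed| = 2.60 > 1, so demand is elastic.

-2.60; elastic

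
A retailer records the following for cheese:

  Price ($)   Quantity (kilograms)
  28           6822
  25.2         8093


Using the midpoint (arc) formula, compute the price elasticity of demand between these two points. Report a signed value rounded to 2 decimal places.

%ΔQ = (8093 − 6822) / [(6822 + 8093)/2] = 1271/7457.5 = 0.170432…
%ΔP = (25.2 − 28) / [(28 + 25.2)/2] = -2.8/26.6 = -0.105263…
Arc Ed = %ΔQ / %ΔP = (1271/7457.5) / (-2.8/26.6) = -1.6191…

-1.62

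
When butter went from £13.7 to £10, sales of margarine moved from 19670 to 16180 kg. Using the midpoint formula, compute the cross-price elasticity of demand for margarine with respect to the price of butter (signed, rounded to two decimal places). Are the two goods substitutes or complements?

0.62; substitutes

%ΔQ_{margarine} = (16180 − 19670)/avg = -3490/17925 = -0.194700…
%ΔP_{butter} = (10 − 13.7)/avg = -3.7/11.85 = -0.312236…
E_cross = (-3490/17925) / (-3.7/11.85) = 0.6235…
E_cross > 0 ⇒ the goods are substitutes.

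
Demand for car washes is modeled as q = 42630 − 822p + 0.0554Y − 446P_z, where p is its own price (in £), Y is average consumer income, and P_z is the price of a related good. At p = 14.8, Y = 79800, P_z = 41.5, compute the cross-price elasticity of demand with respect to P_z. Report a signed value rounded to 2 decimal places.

At the given values, q = 42630 − 822(14.8) + 0.0554(79800) − 446(41.5) = 16376.32.
∂q/∂P_z = -446.
E = (-446) × (41.5/16376.32) = -1.1302…

-1.13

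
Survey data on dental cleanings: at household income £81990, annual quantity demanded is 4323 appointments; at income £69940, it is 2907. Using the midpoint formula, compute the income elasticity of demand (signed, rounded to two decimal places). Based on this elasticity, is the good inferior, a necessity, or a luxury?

2.47; luxury

%ΔQ = (2907 − 4323)/[( 4323 + 2907)/2] = -1416/3615 = -0.391701…
%ΔIncome = (69940 − 81990)/[( 81990 + 69940)/2] = -12050/75965 = -0.158625…
E_income = (-1416/3615) / (-12050/75965) = 2.4693…
E_income > 1 ⇒ normal good, luxury.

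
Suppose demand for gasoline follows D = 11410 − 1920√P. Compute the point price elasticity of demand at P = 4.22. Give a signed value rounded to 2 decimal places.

dD/dP = −1920/(2√P) = -467.321. At P = 4.22, D = 7465.81.
Ed = (dD/dP)·(P/D) = (-467.321) × (4.22/7465.81) = -0.2641…

-0.26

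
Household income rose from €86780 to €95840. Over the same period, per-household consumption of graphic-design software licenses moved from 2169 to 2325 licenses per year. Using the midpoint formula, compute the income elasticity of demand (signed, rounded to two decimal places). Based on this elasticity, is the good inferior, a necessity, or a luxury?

0.70; necessity

%ΔQ = (2325 − 2169)/[( 2169 + 2325)/2] = 156/2247 = 0.069425…
%ΔIncome = (95840 − 86780)/[( 86780 + 95840)/2] = 9060/91310 = 0.099222…
E_income = (156/2247) / (9060/91310) = 0.6996…
0 < E_income < 1 ⇒ normal good, necessity.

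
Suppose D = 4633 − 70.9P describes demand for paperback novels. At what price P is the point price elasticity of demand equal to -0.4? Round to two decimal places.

18.67

Ed = −70.9P/(4633 − 70.9P). Set this equal to -0.4:
70.9P = 0.4·(4633 − 70.9P) ⇒ 70.9P(1 + 0.4) = 0.4·4633
P = 0.4·4633 / (70.9·1.4) = 18.6701…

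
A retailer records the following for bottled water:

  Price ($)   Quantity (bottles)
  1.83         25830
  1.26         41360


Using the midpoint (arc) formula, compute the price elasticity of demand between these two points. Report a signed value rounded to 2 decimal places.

-1.25

%ΔQ = (41360 − 25830) / [(25830 + 41360)/2] = 15530/33595 = 0.462271…
%ΔP = (1.26 − 1.83) / [(1.83 + 1.26)/2] = -0.57/1.545 = -0.368932…
Arc Ed = %ΔQ / %ΔP = (15530/33595) / (-0.57/1.545) = -1.2529…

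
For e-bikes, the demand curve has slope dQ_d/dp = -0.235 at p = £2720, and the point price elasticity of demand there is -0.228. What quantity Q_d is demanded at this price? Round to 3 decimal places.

Ed = (dQ_d/dp)·(p/Q_d) ⇒ Q_d = (dQ_d/dp)·p/Ed = (-0.235)·2720/(-0.228) = 2803.50877…

2803.509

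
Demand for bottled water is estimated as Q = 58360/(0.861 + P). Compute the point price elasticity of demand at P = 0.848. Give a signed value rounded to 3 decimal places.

-0.496

dQ/dP = −58360/(0.861 + P)² = -19981.6. At P = 0.848, Q = 34148.6.
Ed = (dQ/dP)·(P/Q) = (-19981.6) × (0.848/34148.6) = -0.49619…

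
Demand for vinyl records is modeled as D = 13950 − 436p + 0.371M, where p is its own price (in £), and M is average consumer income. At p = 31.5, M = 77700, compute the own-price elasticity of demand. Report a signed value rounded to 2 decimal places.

At the given values, D = 13950 − 436(31.5) + 0.371(77700) = 29042.7.
∂D/∂p = −436.
E = (-436) × (31.5/29042.7) = -0.4728…

-0.47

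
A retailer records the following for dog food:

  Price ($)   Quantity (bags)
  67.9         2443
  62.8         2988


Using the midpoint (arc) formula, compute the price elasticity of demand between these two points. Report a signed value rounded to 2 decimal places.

%ΔQ = (2988 − 2443) / [(2443 + 2988)/2] = 545/2715.5 = 0.200699…
%ΔP = (62.8 − 67.9) / [(67.9 + 62.8)/2] = -5.1/65.35 = -0.078041…
Arc Ed = %ΔQ / %ΔP = (545/2715.5) / (-5.1/65.35) = -2.5717…

-2.57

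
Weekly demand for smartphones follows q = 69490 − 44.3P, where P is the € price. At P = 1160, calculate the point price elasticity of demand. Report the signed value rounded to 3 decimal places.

-2.839

dq/dP = −44.3. At P = 1160, q = 69490 − 44.3(1160) = 18102.
Ed = (dq/dP)·(P/q) = −44.3 × (1160/18102) = -2.83880…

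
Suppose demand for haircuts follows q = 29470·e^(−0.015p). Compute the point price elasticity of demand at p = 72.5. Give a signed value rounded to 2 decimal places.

-1.09

dq/dp = −0.015·q = -148.997. At p = 72.5, q = 9933.1.
Ed = (dq/dp)·(p/q) = (-148.997) × (72.5/9933.1) = -1.0875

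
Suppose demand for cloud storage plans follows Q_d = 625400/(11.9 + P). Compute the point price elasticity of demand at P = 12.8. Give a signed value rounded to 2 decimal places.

-0.52

dQ_d/dP = −625400/(11.9 + P)² = -1025.09. At P = 12.8, Q_d = 25319.8.
Ed = (dQ_d/dP)·(P/Q_d) = (-1025.09) × (12.8/25319.8) = -0.5182…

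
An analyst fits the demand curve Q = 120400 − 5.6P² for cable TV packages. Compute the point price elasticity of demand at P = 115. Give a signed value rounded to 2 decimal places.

-3.20

dQ/dP = −2·5.6·P = -1288. At P = 115, Q = 46340.
Ed = (dQ/dP)·(P/Q) = (-1288) × (115/46340) = -3.1963…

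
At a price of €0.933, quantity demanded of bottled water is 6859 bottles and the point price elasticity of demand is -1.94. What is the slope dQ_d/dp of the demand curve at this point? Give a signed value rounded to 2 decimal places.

Ed = (dQ_d/dp)·(p/Q_d) ⇒ dQ_d/dp = Ed·Q_d/p = (-1.94)·6859/0.933 = -14262.0150…

-14262.02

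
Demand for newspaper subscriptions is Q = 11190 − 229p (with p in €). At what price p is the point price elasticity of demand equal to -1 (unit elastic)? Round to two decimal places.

24.43

Ed = −229p/(11190 − 229p). Set this equal to -1:
229p = 1·(11190 − 229p) ⇒ 229p(1 + 1) = 1·11190
p = 1·11190 / (229·2) = 24.4323…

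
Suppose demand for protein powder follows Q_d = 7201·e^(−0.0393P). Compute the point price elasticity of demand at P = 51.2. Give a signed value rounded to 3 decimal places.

-2.012

dQ_d/dP = −0.0393·Q_d = -37.8369. At P = 51.2, Q_d = 962.771.
Ed = (dQ_d/dP)·(P/Q_d) = (-37.8369) × (51.2/962.771) = -2.01216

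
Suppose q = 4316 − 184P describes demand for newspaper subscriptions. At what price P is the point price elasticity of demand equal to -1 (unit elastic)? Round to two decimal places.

Ed = −184P/(4316 − 184P). Set this equal to -1:
184P = 1·(4316 − 184P) ⇒ 184P(1 + 1) = 1·4316
P = 1·4316 / (184·2) = 11.7282…

11.73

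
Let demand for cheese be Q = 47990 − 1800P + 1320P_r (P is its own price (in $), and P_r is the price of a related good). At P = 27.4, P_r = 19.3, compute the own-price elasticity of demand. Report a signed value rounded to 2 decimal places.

At the given values, Q = 47990 − 1800(27.4) + 1320(19.3) = 24146.
∂Q/∂P = −1800.
E = (-1800) × (27.4/24146) = -2.0425…

-2.04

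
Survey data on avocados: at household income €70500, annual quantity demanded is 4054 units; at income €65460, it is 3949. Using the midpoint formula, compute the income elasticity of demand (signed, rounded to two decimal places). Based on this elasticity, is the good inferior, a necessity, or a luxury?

%ΔQ = (3949 − 4054)/[( 4054 + 3949)/2] = -105/4001.5 = -0.026240…
%ΔIncome = (65460 − 70500)/[( 70500 + 65460)/2] = -5040/67980 = -0.074139…
E_income = (-105/4001.5) / (-5040/67980) = 0.3539…
0 < E_income < 1 ⇒ normal good, necessity.

0.35; necessity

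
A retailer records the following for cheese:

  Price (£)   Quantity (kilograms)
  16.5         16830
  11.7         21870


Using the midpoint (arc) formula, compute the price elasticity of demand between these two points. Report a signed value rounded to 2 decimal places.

-0.77

%ΔQ = (21870 − 16830) / [(16830 + 21870)/2] = 5040/19350 = 0.260465…
%ΔP = (11.7 − 16.5) / [(16.5 + 11.7)/2] = -4.8/14.1 = -0.340425…
Arc Ed = %ΔQ / %ΔP = (5040/19350) / (-4.8/14.1) = -0.7651…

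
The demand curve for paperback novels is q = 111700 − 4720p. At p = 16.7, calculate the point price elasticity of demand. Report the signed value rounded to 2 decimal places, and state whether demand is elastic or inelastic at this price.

dq/dp = −4720. At p = 16.7, q = 111700 − 4720(16.7) = 32876.
Ed = (dq/dp)·(p/q) = −4720 × (16.7/32876) = -2.3976…
|Ed| = 2.40 > 1, so demand is elastic.

-2.40; elastic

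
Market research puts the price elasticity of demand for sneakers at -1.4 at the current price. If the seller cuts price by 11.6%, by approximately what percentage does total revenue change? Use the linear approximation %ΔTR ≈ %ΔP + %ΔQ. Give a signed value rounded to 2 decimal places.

%ΔQ ≈ Ed × %ΔP = (-1.4) × (-11.6%) = +16.2400%
%ΔTR ≈ %ΔP + %ΔQ = (-11.6%) + (+16.2400%) = +4.6400%

+4.64%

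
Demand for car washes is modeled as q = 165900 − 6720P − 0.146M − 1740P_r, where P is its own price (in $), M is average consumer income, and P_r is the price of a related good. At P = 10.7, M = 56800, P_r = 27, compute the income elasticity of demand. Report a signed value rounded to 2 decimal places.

-0.21

At the given values, q = 165900 − 6720(10.7) − 0.146(56800) − 1740(27) = 38723.2.
∂q/∂M = -0.146.
E = (-0.146) × (56800/38723.2) = -0.2141…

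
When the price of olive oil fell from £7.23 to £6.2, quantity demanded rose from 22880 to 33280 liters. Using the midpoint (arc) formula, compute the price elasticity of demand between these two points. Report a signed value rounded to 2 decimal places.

-2.41

%ΔQ = (33280 − 22880) / [(22880 + 33280)/2] = 10400/28080 = 0.370370…
%ΔP = (6.2 − 7.23) / [(7.23 + 6.2)/2] = -1.03/6.715 = -0.153387…
Arc Ed = %ΔQ / %ΔP = (10400/28080) / (-1.03/6.715) = -2.4145…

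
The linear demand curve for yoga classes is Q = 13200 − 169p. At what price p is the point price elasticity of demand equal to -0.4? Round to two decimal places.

Ed = −169p/(13200 − 169p). Set this equal to -0.4:
169p = 0.4·(13200 − 169p) ⇒ 169p(1 + 0.4) = 0.4·13200
p = 0.4·13200 / (169·1.4) = 22.3161…

22.32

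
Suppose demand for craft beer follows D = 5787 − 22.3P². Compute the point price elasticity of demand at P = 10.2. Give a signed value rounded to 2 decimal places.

-1.34

dD/dP = −2·22.3·P = -454.92. At P = 10.2, D = 3466.908.
Ed = (dD/dP)·(P/D) = (-454.92) × (10.2/3466.908) = -1.3384…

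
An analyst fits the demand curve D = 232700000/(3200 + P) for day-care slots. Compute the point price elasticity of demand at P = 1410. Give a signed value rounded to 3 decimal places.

dD/dP = −232700000/(3200 + P)² = -10.9495. At P = 1410, D = 50477.2.
Ed = (dD/dP)·(P/D) = (-10.9495) × (1410/50477.2) = -0.30585…

-0.306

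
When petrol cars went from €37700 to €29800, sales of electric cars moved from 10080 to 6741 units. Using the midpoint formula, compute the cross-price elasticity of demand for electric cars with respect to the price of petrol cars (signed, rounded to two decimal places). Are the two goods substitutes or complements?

%ΔQ_{electric cars} = (6741 − 10080)/avg = -3339/8410.5 = -0.397003…
%ΔP_{petrol cars} = (29800 − 37700)/avg = -7900/33750 = -0.234074…
E_cross = (-3339/8410.5) / (-7900/33750) = 1.6960…
E_cross > 0 ⇒ the goods are substitutes.

1.70; substitutes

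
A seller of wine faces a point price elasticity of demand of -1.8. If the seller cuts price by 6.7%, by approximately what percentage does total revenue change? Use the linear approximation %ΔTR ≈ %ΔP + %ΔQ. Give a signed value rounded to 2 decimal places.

%ΔQ ≈ Ed × %ΔP = (-1.8) × (-6.7%) = +12.0600%
%ΔTR ≈ %ΔP + %ΔQ = (-6.7%) + (+12.0600%) = +5.3600%

+5.36%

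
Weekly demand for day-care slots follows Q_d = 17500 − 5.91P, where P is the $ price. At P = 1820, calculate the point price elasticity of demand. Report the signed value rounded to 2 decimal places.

dQ_d/dP = −5.91. At P = 1820, Q_d = 17500 − 5.91(1820) = 6743.8.
Ed = (dQ_d/dP)·(P/Q_d) = −5.91 × (1820/6743.8) = -1.5949…

-1.59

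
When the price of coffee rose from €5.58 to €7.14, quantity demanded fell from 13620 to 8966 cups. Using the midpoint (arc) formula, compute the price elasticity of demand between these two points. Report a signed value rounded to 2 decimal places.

-1.68

%ΔQ = (8966 − 13620) / [(13620 + 8966)/2] = -4654/11293 = -0.412113…
%ΔP = (7.14 − 5.58) / [(5.58 + 7.14)/2] = 1.56/6.36 = 0.245283…
Arc Ed = %ΔQ / %ΔP = (-4654/11293) / (1.56/6.36) = -1.6801…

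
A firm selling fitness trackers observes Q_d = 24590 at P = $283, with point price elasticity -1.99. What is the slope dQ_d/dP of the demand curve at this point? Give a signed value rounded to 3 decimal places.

-172.912

Ed = (dQ_d/dP)·(P/Q_d) ⇒ dQ_d/dP = Ed·Q_d/P = (-1.99)·24590/283 = -172.91201…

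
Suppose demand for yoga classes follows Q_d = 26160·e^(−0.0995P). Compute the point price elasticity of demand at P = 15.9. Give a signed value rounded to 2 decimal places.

-1.58

dQ_d/dP = −0.0995·Q_d = -535.039. At P = 15.9, Q_d = 5377.27.
Ed = (dQ_d/dP)·(P/Q_d) = (-535.039) × (15.9/5377.27) = -1.5820…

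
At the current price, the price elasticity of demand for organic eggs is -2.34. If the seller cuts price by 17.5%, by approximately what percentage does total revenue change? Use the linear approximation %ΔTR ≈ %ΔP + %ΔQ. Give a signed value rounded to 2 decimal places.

%ΔQ ≈ Ed × %ΔP = (-2.34) × (-17.5%) = +40.9500%
%ΔTR ≈ %ΔP + %ΔQ = (-17.5%) + (+40.9500%) = +23.4500%

+23.45%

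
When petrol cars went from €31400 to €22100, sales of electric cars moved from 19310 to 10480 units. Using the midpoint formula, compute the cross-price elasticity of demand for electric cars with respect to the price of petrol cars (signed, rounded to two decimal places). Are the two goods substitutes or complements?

%ΔQ_{electric cars} = (10480 − 19310)/avg = -8830/14895 = -0.592816…
%ΔP_{petrol cars} = (22100 − 31400)/avg = -9300/26750 = -0.347663…
E_cross = (-8830/14895) / (-9300/26750) = 1.7051…
E_cross > 0 ⇒ the goods are substitutes.

1.71; substitutes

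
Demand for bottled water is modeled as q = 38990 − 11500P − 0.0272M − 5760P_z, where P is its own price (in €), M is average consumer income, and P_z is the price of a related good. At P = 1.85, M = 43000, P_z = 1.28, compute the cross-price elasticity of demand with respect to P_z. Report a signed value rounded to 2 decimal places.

-0.80

At the given values, q = 38990 − 11500(1.85) − 0.0272(43000) − 5760(1.28) = 9172.6.
∂q/∂P_z = -5760.
E = (-5760) × (1.28/9172.6) = -0.8037…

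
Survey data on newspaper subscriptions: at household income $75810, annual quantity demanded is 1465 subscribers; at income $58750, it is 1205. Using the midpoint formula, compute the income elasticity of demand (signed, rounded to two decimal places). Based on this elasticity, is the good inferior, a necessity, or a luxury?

%ΔQ = (1205 − 1465)/[( 1465 + 1205)/2] = -260/1335 = -0.194756…
%ΔIncome = (58750 − 75810)/[( 75810 + 58750)/2] = -17060/67280 = -0.253567…
E_income = (-260/1335) / (-17060/67280) = 0.7680…
0 < E_income < 1 ⇒ normal good, necessity.

0.77; necessity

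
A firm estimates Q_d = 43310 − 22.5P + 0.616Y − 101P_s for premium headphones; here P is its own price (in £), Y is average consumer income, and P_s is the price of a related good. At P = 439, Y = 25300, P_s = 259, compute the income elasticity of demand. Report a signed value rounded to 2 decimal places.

At the given values, Q_d = 43310 − 22.5(439) + 0.616(25300) − 101(259) = 22858.3.
∂Q_d/∂Y = 0.616.
E = (0.616) × (25300/22858.3) = 0.6818…

0.68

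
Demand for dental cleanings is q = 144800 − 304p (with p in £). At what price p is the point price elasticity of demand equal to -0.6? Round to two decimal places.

Ed = −304p/(144800 − 304p). Set this equal to -0.6:
304p = 0.6·(144800 − 304p) ⇒ 304p(1 + 0.6) = 0.6·144800
p = 0.6·144800 / (304·1.6) = 178.6184…

178.62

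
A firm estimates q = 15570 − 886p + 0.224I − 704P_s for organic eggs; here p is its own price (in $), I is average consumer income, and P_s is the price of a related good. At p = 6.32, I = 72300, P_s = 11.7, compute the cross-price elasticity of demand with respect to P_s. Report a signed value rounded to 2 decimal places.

-0.46

At the given values, q = 15570 − 886(6.32) + 0.224(72300) − 704(11.7) = 17928.88.
∂q/∂P_s = -704.
E = (-704) × (11.7/17928.88) = -0.4594…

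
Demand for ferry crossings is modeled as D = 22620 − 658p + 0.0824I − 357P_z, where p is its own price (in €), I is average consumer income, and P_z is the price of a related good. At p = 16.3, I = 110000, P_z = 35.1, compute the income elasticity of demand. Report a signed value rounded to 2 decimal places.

1.08

At the given values, D = 22620 − 658(16.3) + 0.0824(110000) − 357(35.1) = 8427.9.
∂D/∂I = 0.0824.
E = (0.0824) × (110000/8427.9) = 1.0754…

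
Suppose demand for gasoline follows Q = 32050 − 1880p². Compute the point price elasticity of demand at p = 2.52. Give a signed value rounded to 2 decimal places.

dQ/dp = −2·1880·p = -9475.2. At p = 2.52, Q = 20111.248.
Ed = (dQ/dp)·(p/Q) = (-9475.2) × (2.52/20111.248) = -1.1872…

-1.19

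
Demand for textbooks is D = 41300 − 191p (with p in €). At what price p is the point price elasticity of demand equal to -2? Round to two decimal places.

144.15

Ed = −191p/(41300 − 191p). Set this equal to -2:
191p = 2·(41300 − 191p) ⇒ 191p(1 + 2) = 2·41300
p = 2·41300 / (191·3) = 144.1535…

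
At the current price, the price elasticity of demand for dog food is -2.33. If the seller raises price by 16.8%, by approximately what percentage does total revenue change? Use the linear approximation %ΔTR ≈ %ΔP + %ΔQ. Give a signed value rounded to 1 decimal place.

%ΔQ ≈ Ed × %ΔP = (-2.33) × (+16.8%) = -39.1440%
%ΔTR ≈ %ΔP + %ΔQ = (+16.8%) + (-39.1440%) = -22.3440%

-22.3%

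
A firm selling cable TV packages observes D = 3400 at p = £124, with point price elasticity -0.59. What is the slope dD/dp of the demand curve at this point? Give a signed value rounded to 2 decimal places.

Ed = (dD/dp)·(p/D) ⇒ dD/dp = Ed·D/p = (-0.59)·3400/124 = -16.1774…

-16.18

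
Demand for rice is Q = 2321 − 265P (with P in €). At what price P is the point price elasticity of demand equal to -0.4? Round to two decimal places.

Ed = −265P/(2321 − 265P). Set this equal to -0.4:
265P = 0.4·(2321 − 265P) ⇒ 265P(1 + 0.4) = 0.4·2321
P = 0.4·2321 / (265·1.4) = 2.5024…

2.50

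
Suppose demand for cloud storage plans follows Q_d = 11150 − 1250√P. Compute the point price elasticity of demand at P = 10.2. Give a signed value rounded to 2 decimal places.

-0.28

dQ_d/dP = −1250/(2√P) = -195.695. At P = 10.2, Q_d = 7157.82.
Ed = (dQ_d/dP)·(P/Q_d) = (-195.695) × (10.2/7157.82) = -0.2788…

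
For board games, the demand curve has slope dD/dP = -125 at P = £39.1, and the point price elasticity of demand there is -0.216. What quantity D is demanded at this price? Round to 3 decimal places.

Ed = (dD/dP)·(P/D) ⇒ D = (dD/dP)·P/Ed = (-125)·39.1/(-0.216) = 22627.31481…

22627.315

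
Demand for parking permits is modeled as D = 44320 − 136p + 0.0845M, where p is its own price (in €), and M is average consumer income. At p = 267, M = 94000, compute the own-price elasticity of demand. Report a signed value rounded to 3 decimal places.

At the given values, D = 44320 − 136(267) + 0.0845(94000) = 15951.
∂D/∂p = −136.
E = (-136) × (267/15951) = -2.27647…

-2.276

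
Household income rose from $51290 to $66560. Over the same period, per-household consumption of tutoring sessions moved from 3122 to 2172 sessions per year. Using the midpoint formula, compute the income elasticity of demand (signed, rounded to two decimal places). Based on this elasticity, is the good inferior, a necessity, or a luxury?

-1.38; inferior

%ΔQ = (2172 − 3122)/[( 3122 + 2172)/2] = -950/2647 = -0.358896…
%ΔIncome = (66560 − 51290)/[( 51290 + 66560)/2] = 15270/58925 = 0.259142…
E_income = (-950/2647) / (15270/58925) = -1.3849…
E_income < 0 ⇒ inferior good.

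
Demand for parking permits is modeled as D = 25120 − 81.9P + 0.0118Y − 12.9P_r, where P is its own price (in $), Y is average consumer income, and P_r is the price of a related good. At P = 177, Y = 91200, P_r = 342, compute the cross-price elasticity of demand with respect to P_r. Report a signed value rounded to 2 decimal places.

-0.61

At the given values, D = 25120 − 81.9(177) + 0.0118(91200) − 12.9(342) = 7288.06.
∂D/∂P_r = -12.9.
E = (-12.9) × (342/7288.06) = -0.6053…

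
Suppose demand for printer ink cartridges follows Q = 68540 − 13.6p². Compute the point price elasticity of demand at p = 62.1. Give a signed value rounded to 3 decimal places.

-6.518

dQ/dp = −2·13.6·p = -1689.12. At p = 62.1, Q = 16092.824.
Ed = (dQ/dp)·(p/Q) = (-1689.12) × (62.1/16092.824) = -6.51808…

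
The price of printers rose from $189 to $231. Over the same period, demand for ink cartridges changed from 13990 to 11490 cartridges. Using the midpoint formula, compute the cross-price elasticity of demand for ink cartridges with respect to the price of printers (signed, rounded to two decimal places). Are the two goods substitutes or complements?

%ΔQ_{ink cartridges} = (11490 − 13990)/avg = -2500/12740 = -0.196232…
%ΔP_{printers} = (231 − 189)/avg = 42/210 = 0.2
E_cross = (-2500/12740) / (42/210) = -0.9811…
E_cross < 0 ⇒ the goods are complements.

-0.98; complements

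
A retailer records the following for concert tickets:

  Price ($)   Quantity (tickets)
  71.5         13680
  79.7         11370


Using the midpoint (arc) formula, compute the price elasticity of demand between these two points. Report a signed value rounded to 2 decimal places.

%ΔQ = (11370 − 13680) / [(13680 + 11370)/2] = -2310/12525 = -0.184431…
%ΔP = (79.7 − 71.5) / [(71.5 + 79.7)/2] = 8.2/75.6 = 0.108465…
Arc Ed = %ΔQ / %ΔP = (-2310/12525) / (8.2/75.6) = -1.7003…

-1.70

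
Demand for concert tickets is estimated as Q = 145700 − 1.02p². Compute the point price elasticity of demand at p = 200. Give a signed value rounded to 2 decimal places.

-0.78

dQ/dp = −2·1.02·p = -408. At p = 200, Q = 104900.
Ed = (dQ/dp)·(p/Q) = (-408) × (200/104900) = -0.7778…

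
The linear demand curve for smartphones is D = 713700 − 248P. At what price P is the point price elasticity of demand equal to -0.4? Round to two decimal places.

822.24

Ed = −248P/(713700 − 248P). Set this equal to -0.4:
248P = 0.4·(713700 − 248P) ⇒ 248P(1 + 0.4) = 0.4·713700
P = 0.4·713700 / (248·1.4) = 822.2350…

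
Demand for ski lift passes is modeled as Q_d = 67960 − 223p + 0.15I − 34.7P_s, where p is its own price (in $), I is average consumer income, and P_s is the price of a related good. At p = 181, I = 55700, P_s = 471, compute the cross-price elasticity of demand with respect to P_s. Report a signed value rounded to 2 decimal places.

At the given values, Q_d = 67960 − 223(181) + 0.15(55700) − 34.7(471) = 19608.3.
∂Q_d/∂P_s = -34.7.
E = (-34.7) × (471/19608.3) = -0.8335…

-0.83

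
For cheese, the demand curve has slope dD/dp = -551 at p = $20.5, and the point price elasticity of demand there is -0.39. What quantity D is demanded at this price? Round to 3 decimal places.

Ed = (dD/dp)·(p/D) ⇒ D = (dD/dp)·p/Ed = (-551)·20.5/(-0.39) = 28962.82051…

28962.821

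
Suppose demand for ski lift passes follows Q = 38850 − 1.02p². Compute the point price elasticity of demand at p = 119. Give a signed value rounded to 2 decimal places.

-1.18

dQ/dp = −2·1.02·p = -242.76. At p = 119, Q = 24405.78.
Ed = (dQ/dp)·(p/Q) = (-242.76) × (119/24405.78) = -1.1836…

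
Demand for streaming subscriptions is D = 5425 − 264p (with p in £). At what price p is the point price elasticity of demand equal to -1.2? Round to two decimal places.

Ed = −264p/(5425 − 264p). Set this equal to -1.2:
264p = 1.2·(5425 − 264p) ⇒ 264p(1 + 1.2) = 1.2·5425
p = 1.2·5425 / (264·2.2) = 11.2086…

11.21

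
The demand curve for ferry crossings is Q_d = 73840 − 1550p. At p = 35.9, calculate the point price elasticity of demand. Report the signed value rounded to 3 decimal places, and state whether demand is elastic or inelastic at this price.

dQ_d/dp = −1550. At p = 35.9, Q_d = 73840 − 1550(35.9) = 18195.
Ed = (dQ_d/dp)·(p/Q_d) = −1550 × (35.9/18195) = -3.05825…
|Ed| = 3.058 > 1, so demand is elastic.

-3.058; elastic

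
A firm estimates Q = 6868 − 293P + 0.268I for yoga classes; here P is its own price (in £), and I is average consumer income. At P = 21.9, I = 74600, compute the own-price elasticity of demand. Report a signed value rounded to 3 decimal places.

-0.314

At the given values, Q = 6868 − 293(21.9) + 0.268(74600) = 20444.1.
∂Q/∂P = −293.
E = (-293) × (21.9/20444.1) = -0.31386…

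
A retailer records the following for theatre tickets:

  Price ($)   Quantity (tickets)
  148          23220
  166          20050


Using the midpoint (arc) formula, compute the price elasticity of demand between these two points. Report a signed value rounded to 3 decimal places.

%ΔQ = (20050 − 23220) / [(23220 + 20050)/2] = -3170/21635 = -0.146521…
%ΔP = (166 − 148) / [(148 + 166)/2] = 18/157 = 0.114649…
Arc Ed = %ΔQ / %ΔP = (-3170/21635) / (18/157) = -1.27799…

-1.278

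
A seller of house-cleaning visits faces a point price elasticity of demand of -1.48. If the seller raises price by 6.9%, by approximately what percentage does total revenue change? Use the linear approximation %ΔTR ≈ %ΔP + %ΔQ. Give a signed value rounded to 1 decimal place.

-3.3%

%ΔQ ≈ Ed × %ΔP = (-1.48) × (+6.9%) = -10.2120%
%ΔTR ≈ %ΔP + %ΔQ = (+6.9%) + (-10.2120%) = -3.3120%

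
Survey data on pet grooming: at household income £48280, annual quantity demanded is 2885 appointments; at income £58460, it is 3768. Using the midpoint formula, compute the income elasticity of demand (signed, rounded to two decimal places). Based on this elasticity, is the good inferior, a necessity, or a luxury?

%ΔQ = (3768 − 2885)/[( 2885 + 3768)/2] = 883/3326.5 = 0.265444…
%ΔIncome = (58460 − 48280)/[( 48280 + 58460)/2] = 10180/53370 = 0.190743…
E_income = (883/3326.5) / (10180/53370) = 1.3916…
E_income > 1 ⇒ normal good, luxury.

1.39; luxury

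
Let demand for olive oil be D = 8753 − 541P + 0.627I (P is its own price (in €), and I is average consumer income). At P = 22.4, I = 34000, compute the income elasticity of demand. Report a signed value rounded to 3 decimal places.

At the given values, D = 8753 − 541(22.4) + 0.627(34000) = 17952.6.
∂D/∂I = 0.627.
E = (0.627) × (34000/17952.6) = 1.18746…

1.187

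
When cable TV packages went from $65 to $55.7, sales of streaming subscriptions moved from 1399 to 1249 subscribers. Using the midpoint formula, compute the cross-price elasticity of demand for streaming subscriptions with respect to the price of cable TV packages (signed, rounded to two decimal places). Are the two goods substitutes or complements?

0.74; substitutes

%ΔQ_{streaming subscriptions} = (1249 − 1399)/avg = -150/1324 = -0.113293…
%ΔP_{cable TV packages} = (55.7 − 65)/avg = -9.3/60.35 = -0.154101…
E_cross = (-150/1324) / (-9.3/60.35) = 0.7351…
E_cross > 0 ⇒ the goods are substitutes.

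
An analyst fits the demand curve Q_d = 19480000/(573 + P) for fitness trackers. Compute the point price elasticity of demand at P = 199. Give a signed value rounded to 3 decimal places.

dQ_d/dP = −19480000/(573 + P)² = -32.6854. At P = 199, Q_d = 25233.2.
Ed = (dQ_d/dP)·(P/Q_d) = (-32.6854) × (199/25233.2) = -0.25777…

-0.258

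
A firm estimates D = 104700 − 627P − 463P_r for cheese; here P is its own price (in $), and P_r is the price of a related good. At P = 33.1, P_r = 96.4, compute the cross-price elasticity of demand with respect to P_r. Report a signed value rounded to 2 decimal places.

-1.14

At the given values, D = 104700 − 627(33.1) − 463(96.4) = 39313.1.
∂D/∂P_r = -463.
E = (-463) × (96.4/39313.1) = -1.1353…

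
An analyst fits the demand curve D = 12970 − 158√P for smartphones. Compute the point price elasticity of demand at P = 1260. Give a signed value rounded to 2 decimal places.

dD/dP = −158/(2√P) = -2.22557. At P = 1260, D = 7361.56.
Ed = (dD/dP)·(P/D) = (-2.22557) × (1260/7361.56) = -0.3809…

-0.38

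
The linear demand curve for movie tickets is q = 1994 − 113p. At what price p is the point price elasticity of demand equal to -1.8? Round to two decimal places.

Ed = −113p/(1994 − 113p). Set this equal to -1.8:
113p = 1.8·(1994 − 113p) ⇒ 113p(1 + 1.8) = 1.8·1994
p = 1.8·1994 / (113·2.8) = 11.3438…

11.34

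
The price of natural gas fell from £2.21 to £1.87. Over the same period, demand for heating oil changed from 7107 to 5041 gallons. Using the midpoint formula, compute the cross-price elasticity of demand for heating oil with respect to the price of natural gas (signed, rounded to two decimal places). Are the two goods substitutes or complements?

%ΔQ_{heating oil} = (5041 − 7107)/avg = -2066/6074 = -0.340138…
%ΔP_{natural gas} = (1.87 − 2.21)/avg = -0.34/2.04 = -0.166666…
E_cross = (-2066/6074) / (-0.34/2.04) = 2.0408…
E_cross > 0 ⇒ the goods are substitutes.

2.04; substitutes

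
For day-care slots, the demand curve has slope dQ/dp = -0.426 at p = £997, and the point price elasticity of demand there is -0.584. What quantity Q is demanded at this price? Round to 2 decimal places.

Ed = (dQ/dp)·(p/Q) ⇒ Q = (dQ/dp)·p/Ed = (-0.426)·997/(-0.584) = 727.2636…

727.26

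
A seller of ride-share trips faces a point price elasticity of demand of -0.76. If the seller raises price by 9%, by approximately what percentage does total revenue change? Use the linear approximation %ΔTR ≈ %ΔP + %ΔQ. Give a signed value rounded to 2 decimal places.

+2.16%

%ΔQ ≈ Ed × %ΔP = (-0.76) × (+9%) = -6.8400%
%ΔTR ≈ %ΔP + %ΔQ = (+9%) + (-6.8400%) = +2.1600%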